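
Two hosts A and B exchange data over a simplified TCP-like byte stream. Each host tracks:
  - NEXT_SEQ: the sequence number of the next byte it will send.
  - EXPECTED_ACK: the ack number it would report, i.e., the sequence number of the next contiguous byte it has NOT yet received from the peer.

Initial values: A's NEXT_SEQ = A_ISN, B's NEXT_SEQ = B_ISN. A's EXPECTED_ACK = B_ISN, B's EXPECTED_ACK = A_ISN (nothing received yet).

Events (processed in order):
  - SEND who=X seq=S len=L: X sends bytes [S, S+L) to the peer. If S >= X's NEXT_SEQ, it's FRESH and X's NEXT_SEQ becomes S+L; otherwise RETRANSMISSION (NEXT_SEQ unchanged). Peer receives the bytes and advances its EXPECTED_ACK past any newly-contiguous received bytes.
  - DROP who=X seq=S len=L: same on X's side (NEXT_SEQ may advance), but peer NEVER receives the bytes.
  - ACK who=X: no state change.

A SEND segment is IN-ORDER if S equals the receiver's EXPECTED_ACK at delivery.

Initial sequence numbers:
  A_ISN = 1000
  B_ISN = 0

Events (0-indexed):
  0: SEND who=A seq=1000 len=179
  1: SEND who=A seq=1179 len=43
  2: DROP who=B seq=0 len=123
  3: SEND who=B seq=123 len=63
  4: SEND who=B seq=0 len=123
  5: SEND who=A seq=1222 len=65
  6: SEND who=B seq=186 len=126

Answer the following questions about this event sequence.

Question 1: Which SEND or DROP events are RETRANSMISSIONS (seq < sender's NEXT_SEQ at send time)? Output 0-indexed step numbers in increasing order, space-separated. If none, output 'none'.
Answer: 4

Derivation:
Step 0: SEND seq=1000 -> fresh
Step 1: SEND seq=1179 -> fresh
Step 2: DROP seq=0 -> fresh
Step 3: SEND seq=123 -> fresh
Step 4: SEND seq=0 -> retransmit
Step 5: SEND seq=1222 -> fresh
Step 6: SEND seq=186 -> fresh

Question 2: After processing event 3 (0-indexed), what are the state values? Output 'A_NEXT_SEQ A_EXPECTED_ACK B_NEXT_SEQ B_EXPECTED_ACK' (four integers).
After event 0: A_seq=1179 A_ack=0 B_seq=0 B_ack=1179
After event 1: A_seq=1222 A_ack=0 B_seq=0 B_ack=1222
After event 2: A_seq=1222 A_ack=0 B_seq=123 B_ack=1222
After event 3: A_seq=1222 A_ack=0 B_seq=186 B_ack=1222

1222 0 186 1222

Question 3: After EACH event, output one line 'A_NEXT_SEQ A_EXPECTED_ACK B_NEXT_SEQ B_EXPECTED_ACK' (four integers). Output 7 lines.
1179 0 0 1179
1222 0 0 1222
1222 0 123 1222
1222 0 186 1222
1222 186 186 1222
1287 186 186 1287
1287 312 312 1287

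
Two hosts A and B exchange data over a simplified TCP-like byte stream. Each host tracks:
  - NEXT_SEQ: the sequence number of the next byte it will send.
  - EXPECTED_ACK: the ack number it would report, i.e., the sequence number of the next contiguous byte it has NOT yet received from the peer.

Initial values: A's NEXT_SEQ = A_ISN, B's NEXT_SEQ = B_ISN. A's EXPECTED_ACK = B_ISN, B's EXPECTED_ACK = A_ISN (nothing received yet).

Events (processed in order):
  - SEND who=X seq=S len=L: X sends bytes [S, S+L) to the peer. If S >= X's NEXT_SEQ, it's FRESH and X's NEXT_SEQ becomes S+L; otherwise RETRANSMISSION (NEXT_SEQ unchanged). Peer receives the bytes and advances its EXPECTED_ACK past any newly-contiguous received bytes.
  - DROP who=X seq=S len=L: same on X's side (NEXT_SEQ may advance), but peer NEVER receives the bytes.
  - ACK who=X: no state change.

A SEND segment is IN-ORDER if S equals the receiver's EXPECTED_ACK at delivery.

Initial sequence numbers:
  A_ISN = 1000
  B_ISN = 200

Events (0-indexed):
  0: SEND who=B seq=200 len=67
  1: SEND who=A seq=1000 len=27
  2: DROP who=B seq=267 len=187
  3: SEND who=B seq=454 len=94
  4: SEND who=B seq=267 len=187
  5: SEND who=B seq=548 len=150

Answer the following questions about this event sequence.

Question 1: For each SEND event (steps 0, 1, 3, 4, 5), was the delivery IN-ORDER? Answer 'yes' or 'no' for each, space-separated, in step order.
Answer: yes yes no yes yes

Derivation:
Step 0: SEND seq=200 -> in-order
Step 1: SEND seq=1000 -> in-order
Step 3: SEND seq=454 -> out-of-order
Step 4: SEND seq=267 -> in-order
Step 5: SEND seq=548 -> in-order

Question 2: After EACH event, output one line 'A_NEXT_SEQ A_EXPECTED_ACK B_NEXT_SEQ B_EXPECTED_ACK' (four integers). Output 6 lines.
1000 267 267 1000
1027 267 267 1027
1027 267 454 1027
1027 267 548 1027
1027 548 548 1027
1027 698 698 1027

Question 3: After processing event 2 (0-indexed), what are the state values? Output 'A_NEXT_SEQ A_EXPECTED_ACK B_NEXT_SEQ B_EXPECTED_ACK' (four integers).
After event 0: A_seq=1000 A_ack=267 B_seq=267 B_ack=1000
After event 1: A_seq=1027 A_ack=267 B_seq=267 B_ack=1027
After event 2: A_seq=1027 A_ack=267 B_seq=454 B_ack=1027

1027 267 454 1027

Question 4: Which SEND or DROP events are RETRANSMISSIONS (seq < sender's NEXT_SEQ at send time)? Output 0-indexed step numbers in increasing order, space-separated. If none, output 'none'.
Answer: 4

Derivation:
Step 0: SEND seq=200 -> fresh
Step 1: SEND seq=1000 -> fresh
Step 2: DROP seq=267 -> fresh
Step 3: SEND seq=454 -> fresh
Step 4: SEND seq=267 -> retransmit
Step 5: SEND seq=548 -> fresh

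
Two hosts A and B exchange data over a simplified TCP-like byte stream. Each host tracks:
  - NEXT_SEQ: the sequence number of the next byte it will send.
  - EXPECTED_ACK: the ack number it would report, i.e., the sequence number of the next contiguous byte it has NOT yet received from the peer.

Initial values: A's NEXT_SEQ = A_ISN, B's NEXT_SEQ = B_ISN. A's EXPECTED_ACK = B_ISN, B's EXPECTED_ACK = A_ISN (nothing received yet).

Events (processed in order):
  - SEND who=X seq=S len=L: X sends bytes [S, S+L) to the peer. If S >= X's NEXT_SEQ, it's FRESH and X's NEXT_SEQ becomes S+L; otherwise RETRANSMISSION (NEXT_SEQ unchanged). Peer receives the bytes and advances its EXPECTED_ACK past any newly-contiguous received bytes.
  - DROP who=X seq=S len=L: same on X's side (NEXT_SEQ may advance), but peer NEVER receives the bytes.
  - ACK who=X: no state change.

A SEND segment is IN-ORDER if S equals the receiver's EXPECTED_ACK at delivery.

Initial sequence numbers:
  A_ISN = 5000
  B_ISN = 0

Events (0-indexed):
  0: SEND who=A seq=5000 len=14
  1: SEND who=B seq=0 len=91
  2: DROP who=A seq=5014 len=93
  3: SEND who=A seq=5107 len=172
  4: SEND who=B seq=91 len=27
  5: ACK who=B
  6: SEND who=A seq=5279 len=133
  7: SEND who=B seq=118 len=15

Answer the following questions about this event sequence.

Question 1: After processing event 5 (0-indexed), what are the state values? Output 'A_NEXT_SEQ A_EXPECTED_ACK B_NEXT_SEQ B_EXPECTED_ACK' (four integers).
After event 0: A_seq=5014 A_ack=0 B_seq=0 B_ack=5014
After event 1: A_seq=5014 A_ack=91 B_seq=91 B_ack=5014
After event 2: A_seq=5107 A_ack=91 B_seq=91 B_ack=5014
After event 3: A_seq=5279 A_ack=91 B_seq=91 B_ack=5014
After event 4: A_seq=5279 A_ack=118 B_seq=118 B_ack=5014
After event 5: A_seq=5279 A_ack=118 B_seq=118 B_ack=5014

5279 118 118 5014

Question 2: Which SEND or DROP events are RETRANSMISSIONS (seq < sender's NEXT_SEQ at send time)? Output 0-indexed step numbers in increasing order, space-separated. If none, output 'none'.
Answer: none

Derivation:
Step 0: SEND seq=5000 -> fresh
Step 1: SEND seq=0 -> fresh
Step 2: DROP seq=5014 -> fresh
Step 3: SEND seq=5107 -> fresh
Step 4: SEND seq=91 -> fresh
Step 6: SEND seq=5279 -> fresh
Step 7: SEND seq=118 -> fresh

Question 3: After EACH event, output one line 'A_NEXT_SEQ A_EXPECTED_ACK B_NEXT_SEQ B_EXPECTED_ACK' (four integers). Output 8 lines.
5014 0 0 5014
5014 91 91 5014
5107 91 91 5014
5279 91 91 5014
5279 118 118 5014
5279 118 118 5014
5412 118 118 5014
5412 133 133 5014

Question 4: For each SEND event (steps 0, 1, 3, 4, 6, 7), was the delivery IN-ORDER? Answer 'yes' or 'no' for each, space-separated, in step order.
Step 0: SEND seq=5000 -> in-order
Step 1: SEND seq=0 -> in-order
Step 3: SEND seq=5107 -> out-of-order
Step 4: SEND seq=91 -> in-order
Step 6: SEND seq=5279 -> out-of-order
Step 7: SEND seq=118 -> in-order

Answer: yes yes no yes no yes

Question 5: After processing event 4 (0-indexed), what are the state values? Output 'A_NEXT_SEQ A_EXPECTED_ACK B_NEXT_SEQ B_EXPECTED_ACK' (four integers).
After event 0: A_seq=5014 A_ack=0 B_seq=0 B_ack=5014
After event 1: A_seq=5014 A_ack=91 B_seq=91 B_ack=5014
After event 2: A_seq=5107 A_ack=91 B_seq=91 B_ack=5014
After event 3: A_seq=5279 A_ack=91 B_seq=91 B_ack=5014
After event 4: A_seq=5279 A_ack=118 B_seq=118 B_ack=5014

5279 118 118 5014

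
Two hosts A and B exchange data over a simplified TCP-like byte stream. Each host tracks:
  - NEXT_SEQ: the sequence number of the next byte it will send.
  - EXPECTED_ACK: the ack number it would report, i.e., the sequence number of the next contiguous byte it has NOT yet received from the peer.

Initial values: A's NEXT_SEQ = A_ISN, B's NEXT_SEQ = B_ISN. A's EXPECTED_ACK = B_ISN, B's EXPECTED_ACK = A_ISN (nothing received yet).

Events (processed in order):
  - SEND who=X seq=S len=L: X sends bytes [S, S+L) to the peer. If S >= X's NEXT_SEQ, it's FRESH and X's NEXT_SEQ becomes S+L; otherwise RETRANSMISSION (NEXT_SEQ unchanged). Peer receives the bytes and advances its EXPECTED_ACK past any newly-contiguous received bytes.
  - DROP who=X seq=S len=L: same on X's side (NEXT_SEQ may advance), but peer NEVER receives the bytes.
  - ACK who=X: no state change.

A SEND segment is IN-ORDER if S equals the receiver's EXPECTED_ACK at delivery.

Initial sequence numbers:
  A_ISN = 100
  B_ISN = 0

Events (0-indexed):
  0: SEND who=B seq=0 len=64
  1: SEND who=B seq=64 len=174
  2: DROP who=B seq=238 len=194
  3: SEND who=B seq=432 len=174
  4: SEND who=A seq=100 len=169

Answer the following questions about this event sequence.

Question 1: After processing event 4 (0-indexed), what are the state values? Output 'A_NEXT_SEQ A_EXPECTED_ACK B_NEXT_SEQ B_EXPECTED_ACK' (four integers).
After event 0: A_seq=100 A_ack=64 B_seq=64 B_ack=100
After event 1: A_seq=100 A_ack=238 B_seq=238 B_ack=100
After event 2: A_seq=100 A_ack=238 B_seq=432 B_ack=100
After event 3: A_seq=100 A_ack=238 B_seq=606 B_ack=100
After event 4: A_seq=269 A_ack=238 B_seq=606 B_ack=269

269 238 606 269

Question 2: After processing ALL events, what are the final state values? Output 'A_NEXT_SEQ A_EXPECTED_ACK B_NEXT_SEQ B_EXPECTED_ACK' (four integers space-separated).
After event 0: A_seq=100 A_ack=64 B_seq=64 B_ack=100
After event 1: A_seq=100 A_ack=238 B_seq=238 B_ack=100
After event 2: A_seq=100 A_ack=238 B_seq=432 B_ack=100
After event 3: A_seq=100 A_ack=238 B_seq=606 B_ack=100
After event 4: A_seq=269 A_ack=238 B_seq=606 B_ack=269

Answer: 269 238 606 269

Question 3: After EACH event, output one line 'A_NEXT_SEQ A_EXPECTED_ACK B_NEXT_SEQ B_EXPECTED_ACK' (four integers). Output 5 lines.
100 64 64 100
100 238 238 100
100 238 432 100
100 238 606 100
269 238 606 269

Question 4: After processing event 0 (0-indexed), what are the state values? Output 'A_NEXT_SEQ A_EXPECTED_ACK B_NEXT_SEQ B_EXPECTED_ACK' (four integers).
After event 0: A_seq=100 A_ack=64 B_seq=64 B_ack=100

100 64 64 100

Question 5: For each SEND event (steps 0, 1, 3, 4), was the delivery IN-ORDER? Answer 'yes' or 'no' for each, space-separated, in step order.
Step 0: SEND seq=0 -> in-order
Step 1: SEND seq=64 -> in-order
Step 3: SEND seq=432 -> out-of-order
Step 4: SEND seq=100 -> in-order

Answer: yes yes no yes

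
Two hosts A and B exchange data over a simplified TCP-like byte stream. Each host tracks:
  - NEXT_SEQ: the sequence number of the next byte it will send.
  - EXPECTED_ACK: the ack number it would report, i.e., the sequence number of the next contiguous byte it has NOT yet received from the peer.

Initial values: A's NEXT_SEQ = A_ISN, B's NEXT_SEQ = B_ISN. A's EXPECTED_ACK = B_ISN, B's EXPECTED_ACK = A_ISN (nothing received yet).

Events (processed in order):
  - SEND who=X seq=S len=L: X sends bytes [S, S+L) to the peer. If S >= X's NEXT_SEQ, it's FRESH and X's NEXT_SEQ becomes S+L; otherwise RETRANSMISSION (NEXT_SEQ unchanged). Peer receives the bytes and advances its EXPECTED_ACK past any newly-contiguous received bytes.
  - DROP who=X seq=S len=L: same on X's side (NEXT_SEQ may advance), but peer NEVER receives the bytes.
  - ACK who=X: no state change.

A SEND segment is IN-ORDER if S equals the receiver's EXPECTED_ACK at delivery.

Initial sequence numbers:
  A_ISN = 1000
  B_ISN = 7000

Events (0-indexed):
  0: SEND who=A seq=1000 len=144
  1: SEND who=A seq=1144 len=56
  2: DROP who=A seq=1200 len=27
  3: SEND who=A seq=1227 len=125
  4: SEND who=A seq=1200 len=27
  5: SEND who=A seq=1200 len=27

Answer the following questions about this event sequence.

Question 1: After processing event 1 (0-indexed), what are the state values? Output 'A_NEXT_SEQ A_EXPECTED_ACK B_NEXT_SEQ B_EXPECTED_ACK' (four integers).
After event 0: A_seq=1144 A_ack=7000 B_seq=7000 B_ack=1144
After event 1: A_seq=1200 A_ack=7000 B_seq=7000 B_ack=1200

1200 7000 7000 1200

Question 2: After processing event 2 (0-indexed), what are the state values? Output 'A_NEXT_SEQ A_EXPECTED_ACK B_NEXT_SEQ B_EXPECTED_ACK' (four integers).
After event 0: A_seq=1144 A_ack=7000 B_seq=7000 B_ack=1144
After event 1: A_seq=1200 A_ack=7000 B_seq=7000 B_ack=1200
After event 2: A_seq=1227 A_ack=7000 B_seq=7000 B_ack=1200

1227 7000 7000 1200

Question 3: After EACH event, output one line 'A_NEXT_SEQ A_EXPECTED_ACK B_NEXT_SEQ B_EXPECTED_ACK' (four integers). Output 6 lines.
1144 7000 7000 1144
1200 7000 7000 1200
1227 7000 7000 1200
1352 7000 7000 1200
1352 7000 7000 1352
1352 7000 7000 1352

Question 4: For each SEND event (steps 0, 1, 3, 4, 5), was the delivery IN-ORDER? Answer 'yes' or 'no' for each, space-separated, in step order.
Step 0: SEND seq=1000 -> in-order
Step 1: SEND seq=1144 -> in-order
Step 3: SEND seq=1227 -> out-of-order
Step 4: SEND seq=1200 -> in-order
Step 5: SEND seq=1200 -> out-of-order

Answer: yes yes no yes no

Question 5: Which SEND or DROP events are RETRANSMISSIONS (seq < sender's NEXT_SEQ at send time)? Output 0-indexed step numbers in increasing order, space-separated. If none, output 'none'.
Answer: 4 5

Derivation:
Step 0: SEND seq=1000 -> fresh
Step 1: SEND seq=1144 -> fresh
Step 2: DROP seq=1200 -> fresh
Step 3: SEND seq=1227 -> fresh
Step 4: SEND seq=1200 -> retransmit
Step 5: SEND seq=1200 -> retransmit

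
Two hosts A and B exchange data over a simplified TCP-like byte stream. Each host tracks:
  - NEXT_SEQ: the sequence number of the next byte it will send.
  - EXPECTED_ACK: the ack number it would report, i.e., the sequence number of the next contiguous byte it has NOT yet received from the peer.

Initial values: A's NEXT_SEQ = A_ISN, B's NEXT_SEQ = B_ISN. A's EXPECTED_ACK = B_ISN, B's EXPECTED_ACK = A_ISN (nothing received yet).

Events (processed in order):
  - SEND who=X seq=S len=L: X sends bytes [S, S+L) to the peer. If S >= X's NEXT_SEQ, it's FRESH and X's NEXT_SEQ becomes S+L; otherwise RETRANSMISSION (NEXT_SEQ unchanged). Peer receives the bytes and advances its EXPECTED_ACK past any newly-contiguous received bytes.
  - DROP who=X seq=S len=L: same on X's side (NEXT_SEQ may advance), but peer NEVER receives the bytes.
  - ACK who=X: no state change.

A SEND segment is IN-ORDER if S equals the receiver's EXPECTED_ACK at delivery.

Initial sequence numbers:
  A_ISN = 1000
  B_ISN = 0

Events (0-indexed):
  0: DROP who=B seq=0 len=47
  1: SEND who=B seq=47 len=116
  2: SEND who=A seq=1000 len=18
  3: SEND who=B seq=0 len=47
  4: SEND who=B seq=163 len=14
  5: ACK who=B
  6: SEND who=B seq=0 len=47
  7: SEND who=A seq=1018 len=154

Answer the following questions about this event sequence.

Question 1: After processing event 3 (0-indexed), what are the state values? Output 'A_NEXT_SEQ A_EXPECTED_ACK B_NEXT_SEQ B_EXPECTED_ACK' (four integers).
After event 0: A_seq=1000 A_ack=0 B_seq=47 B_ack=1000
After event 1: A_seq=1000 A_ack=0 B_seq=163 B_ack=1000
After event 2: A_seq=1018 A_ack=0 B_seq=163 B_ack=1018
After event 3: A_seq=1018 A_ack=163 B_seq=163 B_ack=1018

1018 163 163 1018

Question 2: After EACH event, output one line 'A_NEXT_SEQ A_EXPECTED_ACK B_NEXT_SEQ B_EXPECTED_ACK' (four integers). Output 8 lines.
1000 0 47 1000
1000 0 163 1000
1018 0 163 1018
1018 163 163 1018
1018 177 177 1018
1018 177 177 1018
1018 177 177 1018
1172 177 177 1172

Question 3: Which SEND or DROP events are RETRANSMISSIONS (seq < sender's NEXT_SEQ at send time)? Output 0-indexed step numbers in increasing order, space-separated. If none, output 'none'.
Answer: 3 6

Derivation:
Step 0: DROP seq=0 -> fresh
Step 1: SEND seq=47 -> fresh
Step 2: SEND seq=1000 -> fresh
Step 3: SEND seq=0 -> retransmit
Step 4: SEND seq=163 -> fresh
Step 6: SEND seq=0 -> retransmit
Step 7: SEND seq=1018 -> fresh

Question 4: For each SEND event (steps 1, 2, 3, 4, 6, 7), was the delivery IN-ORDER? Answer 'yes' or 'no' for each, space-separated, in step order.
Answer: no yes yes yes no yes

Derivation:
Step 1: SEND seq=47 -> out-of-order
Step 2: SEND seq=1000 -> in-order
Step 3: SEND seq=0 -> in-order
Step 4: SEND seq=163 -> in-order
Step 6: SEND seq=0 -> out-of-order
Step 7: SEND seq=1018 -> in-order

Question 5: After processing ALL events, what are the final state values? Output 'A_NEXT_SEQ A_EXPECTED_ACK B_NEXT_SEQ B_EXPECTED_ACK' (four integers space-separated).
Answer: 1172 177 177 1172

Derivation:
After event 0: A_seq=1000 A_ack=0 B_seq=47 B_ack=1000
After event 1: A_seq=1000 A_ack=0 B_seq=163 B_ack=1000
After event 2: A_seq=1018 A_ack=0 B_seq=163 B_ack=1018
After event 3: A_seq=1018 A_ack=163 B_seq=163 B_ack=1018
After event 4: A_seq=1018 A_ack=177 B_seq=177 B_ack=1018
After event 5: A_seq=1018 A_ack=177 B_seq=177 B_ack=1018
After event 6: A_seq=1018 A_ack=177 B_seq=177 B_ack=1018
After event 7: A_seq=1172 A_ack=177 B_seq=177 B_ack=1172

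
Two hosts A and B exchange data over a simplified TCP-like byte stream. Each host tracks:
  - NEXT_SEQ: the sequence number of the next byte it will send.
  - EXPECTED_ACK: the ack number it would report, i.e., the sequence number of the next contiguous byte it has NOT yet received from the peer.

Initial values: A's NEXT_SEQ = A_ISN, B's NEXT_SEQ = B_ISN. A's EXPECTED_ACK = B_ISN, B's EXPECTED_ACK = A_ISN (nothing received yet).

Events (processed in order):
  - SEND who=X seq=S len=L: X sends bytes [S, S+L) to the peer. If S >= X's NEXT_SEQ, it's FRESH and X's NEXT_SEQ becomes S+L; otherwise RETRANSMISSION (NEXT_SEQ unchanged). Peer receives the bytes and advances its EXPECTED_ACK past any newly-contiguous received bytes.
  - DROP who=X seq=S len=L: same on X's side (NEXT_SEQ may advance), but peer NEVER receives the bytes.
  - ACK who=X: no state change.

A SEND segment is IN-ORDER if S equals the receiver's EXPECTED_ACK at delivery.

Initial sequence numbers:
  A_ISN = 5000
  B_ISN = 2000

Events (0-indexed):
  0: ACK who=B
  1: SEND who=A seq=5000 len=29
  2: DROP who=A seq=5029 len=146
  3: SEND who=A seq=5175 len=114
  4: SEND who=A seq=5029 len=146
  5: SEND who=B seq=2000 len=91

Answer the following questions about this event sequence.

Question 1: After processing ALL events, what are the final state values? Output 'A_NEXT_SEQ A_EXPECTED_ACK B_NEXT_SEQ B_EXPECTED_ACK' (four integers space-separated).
Answer: 5289 2091 2091 5289

Derivation:
After event 0: A_seq=5000 A_ack=2000 B_seq=2000 B_ack=5000
After event 1: A_seq=5029 A_ack=2000 B_seq=2000 B_ack=5029
After event 2: A_seq=5175 A_ack=2000 B_seq=2000 B_ack=5029
After event 3: A_seq=5289 A_ack=2000 B_seq=2000 B_ack=5029
After event 4: A_seq=5289 A_ack=2000 B_seq=2000 B_ack=5289
After event 5: A_seq=5289 A_ack=2091 B_seq=2091 B_ack=5289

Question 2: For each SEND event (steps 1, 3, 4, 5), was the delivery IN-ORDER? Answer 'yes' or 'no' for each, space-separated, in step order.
Answer: yes no yes yes

Derivation:
Step 1: SEND seq=5000 -> in-order
Step 3: SEND seq=5175 -> out-of-order
Step 4: SEND seq=5029 -> in-order
Step 5: SEND seq=2000 -> in-order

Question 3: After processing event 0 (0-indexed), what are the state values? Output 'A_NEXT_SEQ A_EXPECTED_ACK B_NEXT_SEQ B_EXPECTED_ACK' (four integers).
After event 0: A_seq=5000 A_ack=2000 B_seq=2000 B_ack=5000

5000 2000 2000 5000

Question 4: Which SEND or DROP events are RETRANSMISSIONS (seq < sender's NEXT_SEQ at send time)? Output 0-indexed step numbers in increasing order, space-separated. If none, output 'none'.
Step 1: SEND seq=5000 -> fresh
Step 2: DROP seq=5029 -> fresh
Step 3: SEND seq=5175 -> fresh
Step 4: SEND seq=5029 -> retransmit
Step 5: SEND seq=2000 -> fresh

Answer: 4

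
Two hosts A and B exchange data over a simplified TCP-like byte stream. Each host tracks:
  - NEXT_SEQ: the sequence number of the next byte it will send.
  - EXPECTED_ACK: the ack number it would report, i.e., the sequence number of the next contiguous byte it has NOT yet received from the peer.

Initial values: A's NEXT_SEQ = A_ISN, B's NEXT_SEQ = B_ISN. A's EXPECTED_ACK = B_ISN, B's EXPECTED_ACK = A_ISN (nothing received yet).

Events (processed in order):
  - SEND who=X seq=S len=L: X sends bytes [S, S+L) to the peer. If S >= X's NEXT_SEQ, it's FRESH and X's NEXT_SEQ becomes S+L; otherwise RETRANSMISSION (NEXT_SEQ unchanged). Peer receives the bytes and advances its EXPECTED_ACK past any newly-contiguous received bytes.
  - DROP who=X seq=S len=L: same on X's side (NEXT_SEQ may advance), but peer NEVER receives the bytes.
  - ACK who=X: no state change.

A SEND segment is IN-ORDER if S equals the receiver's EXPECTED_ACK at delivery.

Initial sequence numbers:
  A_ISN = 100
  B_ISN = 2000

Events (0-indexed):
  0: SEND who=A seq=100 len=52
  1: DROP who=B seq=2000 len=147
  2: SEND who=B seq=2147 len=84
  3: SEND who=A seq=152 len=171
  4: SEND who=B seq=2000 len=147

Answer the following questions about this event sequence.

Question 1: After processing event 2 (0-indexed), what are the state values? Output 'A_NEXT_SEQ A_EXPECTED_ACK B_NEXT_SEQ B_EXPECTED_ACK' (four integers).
After event 0: A_seq=152 A_ack=2000 B_seq=2000 B_ack=152
After event 1: A_seq=152 A_ack=2000 B_seq=2147 B_ack=152
After event 2: A_seq=152 A_ack=2000 B_seq=2231 B_ack=152

152 2000 2231 152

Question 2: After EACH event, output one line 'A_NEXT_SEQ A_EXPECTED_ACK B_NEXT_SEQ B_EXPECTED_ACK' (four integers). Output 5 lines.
152 2000 2000 152
152 2000 2147 152
152 2000 2231 152
323 2000 2231 323
323 2231 2231 323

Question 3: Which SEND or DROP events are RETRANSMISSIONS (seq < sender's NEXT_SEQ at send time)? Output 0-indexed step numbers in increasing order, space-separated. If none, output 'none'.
Step 0: SEND seq=100 -> fresh
Step 1: DROP seq=2000 -> fresh
Step 2: SEND seq=2147 -> fresh
Step 3: SEND seq=152 -> fresh
Step 4: SEND seq=2000 -> retransmit

Answer: 4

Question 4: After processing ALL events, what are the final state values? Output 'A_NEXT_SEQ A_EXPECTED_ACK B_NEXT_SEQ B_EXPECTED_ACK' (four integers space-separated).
After event 0: A_seq=152 A_ack=2000 B_seq=2000 B_ack=152
After event 1: A_seq=152 A_ack=2000 B_seq=2147 B_ack=152
After event 2: A_seq=152 A_ack=2000 B_seq=2231 B_ack=152
After event 3: A_seq=323 A_ack=2000 B_seq=2231 B_ack=323
After event 4: A_seq=323 A_ack=2231 B_seq=2231 B_ack=323

Answer: 323 2231 2231 323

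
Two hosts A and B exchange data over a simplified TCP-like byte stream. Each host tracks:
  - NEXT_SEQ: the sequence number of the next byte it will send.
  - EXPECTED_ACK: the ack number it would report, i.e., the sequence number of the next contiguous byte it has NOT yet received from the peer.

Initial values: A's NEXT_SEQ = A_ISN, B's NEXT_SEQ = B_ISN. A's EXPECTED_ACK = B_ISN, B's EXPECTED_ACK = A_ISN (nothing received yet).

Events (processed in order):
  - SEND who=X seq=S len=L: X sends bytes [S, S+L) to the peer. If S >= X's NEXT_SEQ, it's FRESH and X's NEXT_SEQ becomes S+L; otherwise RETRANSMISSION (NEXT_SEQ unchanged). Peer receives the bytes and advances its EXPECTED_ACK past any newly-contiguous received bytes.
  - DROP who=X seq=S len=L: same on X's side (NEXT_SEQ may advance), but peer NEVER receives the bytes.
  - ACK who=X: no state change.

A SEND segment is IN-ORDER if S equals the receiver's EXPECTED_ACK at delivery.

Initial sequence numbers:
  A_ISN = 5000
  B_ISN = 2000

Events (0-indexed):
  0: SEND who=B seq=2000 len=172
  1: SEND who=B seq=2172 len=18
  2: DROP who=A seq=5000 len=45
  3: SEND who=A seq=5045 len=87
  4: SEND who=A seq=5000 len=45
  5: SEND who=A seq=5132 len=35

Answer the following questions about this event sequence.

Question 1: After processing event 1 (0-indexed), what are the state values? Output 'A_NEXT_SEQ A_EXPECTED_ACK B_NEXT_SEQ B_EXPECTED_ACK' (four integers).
After event 0: A_seq=5000 A_ack=2172 B_seq=2172 B_ack=5000
After event 1: A_seq=5000 A_ack=2190 B_seq=2190 B_ack=5000

5000 2190 2190 5000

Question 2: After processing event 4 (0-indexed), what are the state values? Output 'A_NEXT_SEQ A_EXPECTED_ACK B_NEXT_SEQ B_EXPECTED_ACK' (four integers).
After event 0: A_seq=5000 A_ack=2172 B_seq=2172 B_ack=5000
After event 1: A_seq=5000 A_ack=2190 B_seq=2190 B_ack=5000
After event 2: A_seq=5045 A_ack=2190 B_seq=2190 B_ack=5000
After event 3: A_seq=5132 A_ack=2190 B_seq=2190 B_ack=5000
After event 4: A_seq=5132 A_ack=2190 B_seq=2190 B_ack=5132

5132 2190 2190 5132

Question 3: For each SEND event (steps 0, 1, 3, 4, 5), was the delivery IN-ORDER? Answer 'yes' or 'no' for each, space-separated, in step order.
Step 0: SEND seq=2000 -> in-order
Step 1: SEND seq=2172 -> in-order
Step 3: SEND seq=5045 -> out-of-order
Step 4: SEND seq=5000 -> in-order
Step 5: SEND seq=5132 -> in-order

Answer: yes yes no yes yes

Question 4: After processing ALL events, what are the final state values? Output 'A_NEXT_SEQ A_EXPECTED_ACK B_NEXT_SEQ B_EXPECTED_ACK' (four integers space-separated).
Answer: 5167 2190 2190 5167

Derivation:
After event 0: A_seq=5000 A_ack=2172 B_seq=2172 B_ack=5000
After event 1: A_seq=5000 A_ack=2190 B_seq=2190 B_ack=5000
After event 2: A_seq=5045 A_ack=2190 B_seq=2190 B_ack=5000
After event 3: A_seq=5132 A_ack=2190 B_seq=2190 B_ack=5000
After event 4: A_seq=5132 A_ack=2190 B_seq=2190 B_ack=5132
After event 5: A_seq=5167 A_ack=2190 B_seq=2190 B_ack=5167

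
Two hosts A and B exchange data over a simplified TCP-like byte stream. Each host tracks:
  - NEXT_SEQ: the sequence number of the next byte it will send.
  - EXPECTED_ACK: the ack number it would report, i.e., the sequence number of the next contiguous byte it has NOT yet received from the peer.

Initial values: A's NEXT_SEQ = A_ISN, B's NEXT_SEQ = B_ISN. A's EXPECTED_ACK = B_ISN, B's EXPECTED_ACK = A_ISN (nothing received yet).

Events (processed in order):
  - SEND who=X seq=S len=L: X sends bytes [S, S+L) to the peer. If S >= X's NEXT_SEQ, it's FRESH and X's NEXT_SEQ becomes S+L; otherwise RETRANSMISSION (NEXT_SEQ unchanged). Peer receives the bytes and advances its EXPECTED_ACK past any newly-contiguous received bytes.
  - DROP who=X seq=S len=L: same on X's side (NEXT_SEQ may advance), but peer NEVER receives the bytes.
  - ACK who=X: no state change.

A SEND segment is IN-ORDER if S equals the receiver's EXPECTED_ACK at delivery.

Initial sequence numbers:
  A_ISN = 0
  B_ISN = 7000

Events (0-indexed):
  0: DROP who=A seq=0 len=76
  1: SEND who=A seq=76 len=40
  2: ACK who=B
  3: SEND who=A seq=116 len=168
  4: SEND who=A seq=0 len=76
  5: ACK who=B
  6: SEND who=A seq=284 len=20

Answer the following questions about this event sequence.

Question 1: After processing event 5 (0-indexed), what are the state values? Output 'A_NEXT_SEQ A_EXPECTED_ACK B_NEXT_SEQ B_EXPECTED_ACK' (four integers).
After event 0: A_seq=76 A_ack=7000 B_seq=7000 B_ack=0
After event 1: A_seq=116 A_ack=7000 B_seq=7000 B_ack=0
After event 2: A_seq=116 A_ack=7000 B_seq=7000 B_ack=0
After event 3: A_seq=284 A_ack=7000 B_seq=7000 B_ack=0
After event 4: A_seq=284 A_ack=7000 B_seq=7000 B_ack=284
After event 5: A_seq=284 A_ack=7000 B_seq=7000 B_ack=284

284 7000 7000 284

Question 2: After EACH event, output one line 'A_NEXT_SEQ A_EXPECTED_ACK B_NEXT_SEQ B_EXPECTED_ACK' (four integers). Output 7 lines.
76 7000 7000 0
116 7000 7000 0
116 7000 7000 0
284 7000 7000 0
284 7000 7000 284
284 7000 7000 284
304 7000 7000 304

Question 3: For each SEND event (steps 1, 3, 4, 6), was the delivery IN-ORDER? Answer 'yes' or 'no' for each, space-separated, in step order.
Step 1: SEND seq=76 -> out-of-order
Step 3: SEND seq=116 -> out-of-order
Step 4: SEND seq=0 -> in-order
Step 6: SEND seq=284 -> in-order

Answer: no no yes yes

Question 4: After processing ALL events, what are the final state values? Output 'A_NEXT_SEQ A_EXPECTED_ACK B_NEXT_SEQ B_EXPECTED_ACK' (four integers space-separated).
After event 0: A_seq=76 A_ack=7000 B_seq=7000 B_ack=0
After event 1: A_seq=116 A_ack=7000 B_seq=7000 B_ack=0
After event 2: A_seq=116 A_ack=7000 B_seq=7000 B_ack=0
After event 3: A_seq=284 A_ack=7000 B_seq=7000 B_ack=0
After event 4: A_seq=284 A_ack=7000 B_seq=7000 B_ack=284
After event 5: A_seq=284 A_ack=7000 B_seq=7000 B_ack=284
After event 6: A_seq=304 A_ack=7000 B_seq=7000 B_ack=304

Answer: 304 7000 7000 304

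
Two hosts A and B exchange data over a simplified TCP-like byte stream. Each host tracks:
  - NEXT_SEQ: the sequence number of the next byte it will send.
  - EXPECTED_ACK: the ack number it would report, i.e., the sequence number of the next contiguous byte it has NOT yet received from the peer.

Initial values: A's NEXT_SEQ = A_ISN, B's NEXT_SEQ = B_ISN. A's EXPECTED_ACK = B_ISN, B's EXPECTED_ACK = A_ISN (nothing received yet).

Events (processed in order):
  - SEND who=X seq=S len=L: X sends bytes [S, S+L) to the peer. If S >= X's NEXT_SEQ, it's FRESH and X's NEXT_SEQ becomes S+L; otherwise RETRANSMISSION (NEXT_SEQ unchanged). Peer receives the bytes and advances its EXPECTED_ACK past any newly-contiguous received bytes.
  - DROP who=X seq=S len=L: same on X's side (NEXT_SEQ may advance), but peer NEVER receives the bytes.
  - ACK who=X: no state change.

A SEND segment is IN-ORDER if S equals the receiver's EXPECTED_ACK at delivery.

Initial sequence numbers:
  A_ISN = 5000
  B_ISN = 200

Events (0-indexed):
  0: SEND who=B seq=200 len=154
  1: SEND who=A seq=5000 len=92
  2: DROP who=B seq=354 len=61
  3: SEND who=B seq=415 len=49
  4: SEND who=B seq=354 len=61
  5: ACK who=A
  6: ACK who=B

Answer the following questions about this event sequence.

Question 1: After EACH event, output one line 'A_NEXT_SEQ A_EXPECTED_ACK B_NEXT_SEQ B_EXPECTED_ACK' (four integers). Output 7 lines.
5000 354 354 5000
5092 354 354 5092
5092 354 415 5092
5092 354 464 5092
5092 464 464 5092
5092 464 464 5092
5092 464 464 5092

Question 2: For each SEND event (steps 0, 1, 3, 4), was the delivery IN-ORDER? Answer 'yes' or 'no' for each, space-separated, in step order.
Step 0: SEND seq=200 -> in-order
Step 1: SEND seq=5000 -> in-order
Step 3: SEND seq=415 -> out-of-order
Step 4: SEND seq=354 -> in-order

Answer: yes yes no yes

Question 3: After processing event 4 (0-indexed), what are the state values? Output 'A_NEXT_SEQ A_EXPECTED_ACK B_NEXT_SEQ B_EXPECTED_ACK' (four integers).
After event 0: A_seq=5000 A_ack=354 B_seq=354 B_ack=5000
After event 1: A_seq=5092 A_ack=354 B_seq=354 B_ack=5092
After event 2: A_seq=5092 A_ack=354 B_seq=415 B_ack=5092
After event 3: A_seq=5092 A_ack=354 B_seq=464 B_ack=5092
After event 4: A_seq=5092 A_ack=464 B_seq=464 B_ack=5092

5092 464 464 5092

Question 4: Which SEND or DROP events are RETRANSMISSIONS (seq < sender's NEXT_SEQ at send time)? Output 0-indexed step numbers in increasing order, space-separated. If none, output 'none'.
Step 0: SEND seq=200 -> fresh
Step 1: SEND seq=5000 -> fresh
Step 2: DROP seq=354 -> fresh
Step 3: SEND seq=415 -> fresh
Step 4: SEND seq=354 -> retransmit

Answer: 4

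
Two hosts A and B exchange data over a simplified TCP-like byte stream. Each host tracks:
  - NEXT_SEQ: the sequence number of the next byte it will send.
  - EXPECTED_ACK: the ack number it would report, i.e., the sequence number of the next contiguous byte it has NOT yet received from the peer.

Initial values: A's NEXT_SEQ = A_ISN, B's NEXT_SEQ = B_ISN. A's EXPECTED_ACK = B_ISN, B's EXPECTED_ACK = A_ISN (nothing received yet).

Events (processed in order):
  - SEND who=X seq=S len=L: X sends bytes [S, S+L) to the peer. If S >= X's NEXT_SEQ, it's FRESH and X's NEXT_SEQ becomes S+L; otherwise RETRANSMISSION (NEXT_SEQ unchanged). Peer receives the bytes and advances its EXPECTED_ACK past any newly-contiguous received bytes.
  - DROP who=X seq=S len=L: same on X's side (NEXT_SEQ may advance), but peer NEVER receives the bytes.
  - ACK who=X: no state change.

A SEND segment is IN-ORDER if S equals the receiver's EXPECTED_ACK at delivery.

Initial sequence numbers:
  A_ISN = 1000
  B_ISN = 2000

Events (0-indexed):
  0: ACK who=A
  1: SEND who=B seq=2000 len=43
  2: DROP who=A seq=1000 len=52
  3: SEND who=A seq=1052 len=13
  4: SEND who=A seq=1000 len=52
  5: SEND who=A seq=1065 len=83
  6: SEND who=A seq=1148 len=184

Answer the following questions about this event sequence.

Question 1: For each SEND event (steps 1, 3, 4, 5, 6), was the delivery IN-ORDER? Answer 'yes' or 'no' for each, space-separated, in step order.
Answer: yes no yes yes yes

Derivation:
Step 1: SEND seq=2000 -> in-order
Step 3: SEND seq=1052 -> out-of-order
Step 4: SEND seq=1000 -> in-order
Step 5: SEND seq=1065 -> in-order
Step 6: SEND seq=1148 -> in-order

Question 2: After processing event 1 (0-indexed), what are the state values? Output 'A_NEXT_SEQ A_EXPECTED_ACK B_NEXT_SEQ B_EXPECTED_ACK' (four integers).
After event 0: A_seq=1000 A_ack=2000 B_seq=2000 B_ack=1000
After event 1: A_seq=1000 A_ack=2043 B_seq=2043 B_ack=1000

1000 2043 2043 1000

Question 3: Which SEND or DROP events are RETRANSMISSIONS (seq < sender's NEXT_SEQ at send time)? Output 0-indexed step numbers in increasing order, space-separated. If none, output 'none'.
Answer: 4

Derivation:
Step 1: SEND seq=2000 -> fresh
Step 2: DROP seq=1000 -> fresh
Step 3: SEND seq=1052 -> fresh
Step 4: SEND seq=1000 -> retransmit
Step 5: SEND seq=1065 -> fresh
Step 6: SEND seq=1148 -> fresh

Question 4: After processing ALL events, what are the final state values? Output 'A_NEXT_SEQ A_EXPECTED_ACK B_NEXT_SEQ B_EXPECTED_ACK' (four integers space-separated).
After event 0: A_seq=1000 A_ack=2000 B_seq=2000 B_ack=1000
After event 1: A_seq=1000 A_ack=2043 B_seq=2043 B_ack=1000
After event 2: A_seq=1052 A_ack=2043 B_seq=2043 B_ack=1000
After event 3: A_seq=1065 A_ack=2043 B_seq=2043 B_ack=1000
After event 4: A_seq=1065 A_ack=2043 B_seq=2043 B_ack=1065
After event 5: A_seq=1148 A_ack=2043 B_seq=2043 B_ack=1148
After event 6: A_seq=1332 A_ack=2043 B_seq=2043 B_ack=1332

Answer: 1332 2043 2043 1332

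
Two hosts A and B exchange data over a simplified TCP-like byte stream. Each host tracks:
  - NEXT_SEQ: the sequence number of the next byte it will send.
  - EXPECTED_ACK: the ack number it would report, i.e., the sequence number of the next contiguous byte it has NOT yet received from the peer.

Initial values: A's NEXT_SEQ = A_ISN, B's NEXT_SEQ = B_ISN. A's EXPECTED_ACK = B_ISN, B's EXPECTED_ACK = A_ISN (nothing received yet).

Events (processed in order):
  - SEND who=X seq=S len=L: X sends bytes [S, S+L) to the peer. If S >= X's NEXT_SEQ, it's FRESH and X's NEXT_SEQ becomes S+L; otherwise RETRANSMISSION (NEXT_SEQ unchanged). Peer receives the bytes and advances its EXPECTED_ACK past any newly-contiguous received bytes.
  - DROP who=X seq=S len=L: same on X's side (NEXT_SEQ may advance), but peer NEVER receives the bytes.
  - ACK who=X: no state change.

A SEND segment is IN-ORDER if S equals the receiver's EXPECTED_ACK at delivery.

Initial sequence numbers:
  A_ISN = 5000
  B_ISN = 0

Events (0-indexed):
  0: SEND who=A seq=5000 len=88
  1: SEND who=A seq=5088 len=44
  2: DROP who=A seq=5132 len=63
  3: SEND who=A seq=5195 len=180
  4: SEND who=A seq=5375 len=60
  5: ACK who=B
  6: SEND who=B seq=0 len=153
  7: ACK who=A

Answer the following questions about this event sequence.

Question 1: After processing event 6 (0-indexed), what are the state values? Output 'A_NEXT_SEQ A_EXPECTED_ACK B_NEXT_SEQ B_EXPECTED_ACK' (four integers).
After event 0: A_seq=5088 A_ack=0 B_seq=0 B_ack=5088
After event 1: A_seq=5132 A_ack=0 B_seq=0 B_ack=5132
After event 2: A_seq=5195 A_ack=0 B_seq=0 B_ack=5132
After event 3: A_seq=5375 A_ack=0 B_seq=0 B_ack=5132
After event 4: A_seq=5435 A_ack=0 B_seq=0 B_ack=5132
After event 5: A_seq=5435 A_ack=0 B_seq=0 B_ack=5132
After event 6: A_seq=5435 A_ack=153 B_seq=153 B_ack=5132

5435 153 153 5132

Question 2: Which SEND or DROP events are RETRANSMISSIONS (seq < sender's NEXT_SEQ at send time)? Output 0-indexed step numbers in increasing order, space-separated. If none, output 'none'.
Answer: none

Derivation:
Step 0: SEND seq=5000 -> fresh
Step 1: SEND seq=5088 -> fresh
Step 2: DROP seq=5132 -> fresh
Step 3: SEND seq=5195 -> fresh
Step 4: SEND seq=5375 -> fresh
Step 6: SEND seq=0 -> fresh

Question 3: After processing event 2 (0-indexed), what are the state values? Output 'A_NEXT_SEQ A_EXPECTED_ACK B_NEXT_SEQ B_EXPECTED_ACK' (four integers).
After event 0: A_seq=5088 A_ack=0 B_seq=0 B_ack=5088
After event 1: A_seq=5132 A_ack=0 B_seq=0 B_ack=5132
After event 2: A_seq=5195 A_ack=0 B_seq=0 B_ack=5132

5195 0 0 5132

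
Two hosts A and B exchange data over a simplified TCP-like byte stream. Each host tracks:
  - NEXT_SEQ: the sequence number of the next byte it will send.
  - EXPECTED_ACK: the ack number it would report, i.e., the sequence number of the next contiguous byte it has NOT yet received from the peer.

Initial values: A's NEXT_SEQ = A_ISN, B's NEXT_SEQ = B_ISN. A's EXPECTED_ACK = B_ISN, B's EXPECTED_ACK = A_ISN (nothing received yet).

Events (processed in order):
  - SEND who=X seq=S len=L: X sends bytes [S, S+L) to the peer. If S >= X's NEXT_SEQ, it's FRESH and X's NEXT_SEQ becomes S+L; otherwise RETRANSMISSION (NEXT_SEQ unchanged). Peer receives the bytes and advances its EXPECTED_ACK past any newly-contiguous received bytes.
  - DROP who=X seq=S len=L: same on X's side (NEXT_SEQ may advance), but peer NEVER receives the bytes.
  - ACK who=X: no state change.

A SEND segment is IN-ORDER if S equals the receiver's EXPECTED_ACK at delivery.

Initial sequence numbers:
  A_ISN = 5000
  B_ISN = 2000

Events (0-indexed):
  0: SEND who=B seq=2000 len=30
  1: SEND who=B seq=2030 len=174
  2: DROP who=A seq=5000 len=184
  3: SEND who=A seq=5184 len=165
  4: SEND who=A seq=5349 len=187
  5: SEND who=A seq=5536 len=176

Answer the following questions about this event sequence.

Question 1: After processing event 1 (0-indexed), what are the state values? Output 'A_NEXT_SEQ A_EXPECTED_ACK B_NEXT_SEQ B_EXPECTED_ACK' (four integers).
After event 0: A_seq=5000 A_ack=2030 B_seq=2030 B_ack=5000
After event 1: A_seq=5000 A_ack=2204 B_seq=2204 B_ack=5000

5000 2204 2204 5000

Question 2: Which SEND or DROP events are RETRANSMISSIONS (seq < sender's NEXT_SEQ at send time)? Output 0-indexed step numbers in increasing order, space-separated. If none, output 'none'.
Step 0: SEND seq=2000 -> fresh
Step 1: SEND seq=2030 -> fresh
Step 2: DROP seq=5000 -> fresh
Step 3: SEND seq=5184 -> fresh
Step 4: SEND seq=5349 -> fresh
Step 5: SEND seq=5536 -> fresh

Answer: none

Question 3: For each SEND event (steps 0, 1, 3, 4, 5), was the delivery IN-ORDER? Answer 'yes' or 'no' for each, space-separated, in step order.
Answer: yes yes no no no

Derivation:
Step 0: SEND seq=2000 -> in-order
Step 1: SEND seq=2030 -> in-order
Step 3: SEND seq=5184 -> out-of-order
Step 4: SEND seq=5349 -> out-of-order
Step 5: SEND seq=5536 -> out-of-order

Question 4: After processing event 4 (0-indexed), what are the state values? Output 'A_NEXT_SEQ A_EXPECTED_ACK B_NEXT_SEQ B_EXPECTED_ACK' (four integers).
After event 0: A_seq=5000 A_ack=2030 B_seq=2030 B_ack=5000
After event 1: A_seq=5000 A_ack=2204 B_seq=2204 B_ack=5000
After event 2: A_seq=5184 A_ack=2204 B_seq=2204 B_ack=5000
After event 3: A_seq=5349 A_ack=2204 B_seq=2204 B_ack=5000
After event 4: A_seq=5536 A_ack=2204 B_seq=2204 B_ack=5000

5536 2204 2204 5000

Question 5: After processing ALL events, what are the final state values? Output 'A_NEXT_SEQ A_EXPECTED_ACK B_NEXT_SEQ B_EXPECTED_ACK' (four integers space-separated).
Answer: 5712 2204 2204 5000

Derivation:
After event 0: A_seq=5000 A_ack=2030 B_seq=2030 B_ack=5000
After event 1: A_seq=5000 A_ack=2204 B_seq=2204 B_ack=5000
After event 2: A_seq=5184 A_ack=2204 B_seq=2204 B_ack=5000
After event 3: A_seq=5349 A_ack=2204 B_seq=2204 B_ack=5000
After event 4: A_seq=5536 A_ack=2204 B_seq=2204 B_ack=5000
After event 5: A_seq=5712 A_ack=2204 B_seq=2204 B_ack=5000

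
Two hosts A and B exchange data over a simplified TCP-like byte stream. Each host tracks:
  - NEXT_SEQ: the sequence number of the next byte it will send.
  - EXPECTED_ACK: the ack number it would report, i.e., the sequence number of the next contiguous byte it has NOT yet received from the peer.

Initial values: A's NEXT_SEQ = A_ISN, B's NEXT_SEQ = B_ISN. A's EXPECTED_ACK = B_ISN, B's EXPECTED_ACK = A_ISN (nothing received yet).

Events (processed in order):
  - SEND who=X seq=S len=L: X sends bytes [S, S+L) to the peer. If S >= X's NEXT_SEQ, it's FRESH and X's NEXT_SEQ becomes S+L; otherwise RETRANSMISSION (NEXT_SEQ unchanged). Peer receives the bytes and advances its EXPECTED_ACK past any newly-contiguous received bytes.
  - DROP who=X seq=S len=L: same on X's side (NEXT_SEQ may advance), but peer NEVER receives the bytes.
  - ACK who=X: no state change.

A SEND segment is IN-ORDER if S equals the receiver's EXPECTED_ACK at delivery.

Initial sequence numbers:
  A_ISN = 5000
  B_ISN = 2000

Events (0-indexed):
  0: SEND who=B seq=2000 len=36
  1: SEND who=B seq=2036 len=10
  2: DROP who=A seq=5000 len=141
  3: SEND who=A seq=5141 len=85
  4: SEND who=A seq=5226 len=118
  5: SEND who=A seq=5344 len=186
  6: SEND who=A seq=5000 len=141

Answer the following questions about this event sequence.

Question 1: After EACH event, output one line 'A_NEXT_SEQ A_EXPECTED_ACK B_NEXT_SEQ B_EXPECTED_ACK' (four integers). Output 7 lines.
5000 2036 2036 5000
5000 2046 2046 5000
5141 2046 2046 5000
5226 2046 2046 5000
5344 2046 2046 5000
5530 2046 2046 5000
5530 2046 2046 5530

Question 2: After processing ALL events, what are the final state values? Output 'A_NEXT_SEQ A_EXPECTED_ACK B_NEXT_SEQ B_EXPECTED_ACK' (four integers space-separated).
After event 0: A_seq=5000 A_ack=2036 B_seq=2036 B_ack=5000
After event 1: A_seq=5000 A_ack=2046 B_seq=2046 B_ack=5000
After event 2: A_seq=5141 A_ack=2046 B_seq=2046 B_ack=5000
After event 3: A_seq=5226 A_ack=2046 B_seq=2046 B_ack=5000
After event 4: A_seq=5344 A_ack=2046 B_seq=2046 B_ack=5000
After event 5: A_seq=5530 A_ack=2046 B_seq=2046 B_ack=5000
After event 6: A_seq=5530 A_ack=2046 B_seq=2046 B_ack=5530

Answer: 5530 2046 2046 5530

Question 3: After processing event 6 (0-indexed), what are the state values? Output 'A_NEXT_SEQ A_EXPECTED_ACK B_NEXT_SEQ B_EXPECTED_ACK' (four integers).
After event 0: A_seq=5000 A_ack=2036 B_seq=2036 B_ack=5000
After event 1: A_seq=5000 A_ack=2046 B_seq=2046 B_ack=5000
After event 2: A_seq=5141 A_ack=2046 B_seq=2046 B_ack=5000
After event 3: A_seq=5226 A_ack=2046 B_seq=2046 B_ack=5000
After event 4: A_seq=5344 A_ack=2046 B_seq=2046 B_ack=5000
After event 5: A_seq=5530 A_ack=2046 B_seq=2046 B_ack=5000
After event 6: A_seq=5530 A_ack=2046 B_seq=2046 B_ack=5530

5530 2046 2046 5530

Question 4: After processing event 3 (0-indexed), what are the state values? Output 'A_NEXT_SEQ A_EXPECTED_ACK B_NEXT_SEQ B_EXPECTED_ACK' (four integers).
After event 0: A_seq=5000 A_ack=2036 B_seq=2036 B_ack=5000
After event 1: A_seq=5000 A_ack=2046 B_seq=2046 B_ack=5000
After event 2: A_seq=5141 A_ack=2046 B_seq=2046 B_ack=5000
After event 3: A_seq=5226 A_ack=2046 B_seq=2046 B_ack=5000

5226 2046 2046 5000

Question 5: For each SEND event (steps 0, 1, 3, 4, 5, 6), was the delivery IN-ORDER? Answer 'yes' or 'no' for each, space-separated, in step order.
Answer: yes yes no no no yes

Derivation:
Step 0: SEND seq=2000 -> in-order
Step 1: SEND seq=2036 -> in-order
Step 3: SEND seq=5141 -> out-of-order
Step 4: SEND seq=5226 -> out-of-order
Step 5: SEND seq=5344 -> out-of-order
Step 6: SEND seq=5000 -> in-order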